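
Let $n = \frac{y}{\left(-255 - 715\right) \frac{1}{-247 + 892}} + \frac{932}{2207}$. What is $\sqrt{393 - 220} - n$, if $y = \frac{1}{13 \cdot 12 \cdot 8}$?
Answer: $- \frac{75121227}{178113728} + \sqrt{173} \approx 12.731$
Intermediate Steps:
$y = \frac{1}{1248}$ ($y = \frac{1}{156 \cdot 8} = \frac{1}{1248} \approx 0.00080128$)
$n = \frac{75121227}{178113728}$ ($n = \frac{1}{1248 \frac{-255 - 715}{-247 + 892}} + \frac{932}{2207} = \frac{1}{1248 \left(- \frac{970}{645}\right)} + 932 \cdot \frac{1}{2207} = \frac{1}{1248 \left(\left(-970\right) \frac{1}{645}\right)} + \frac{932}{2207} = \frac{1}{1248 \left(- \frac{194}{129}\right)} + \frac{932}{2207} = \frac{1}{1248} \left(- \frac{129}{194}\right) + \frac{932}{2207} = - \frac{43}{80704} + \frac{932}{2207} = \frac{75121227}{178113728} \approx 0.42176$)
$\sqrt{393 - 220} - n = \sqrt{393 - 220} - \frac{75121227}{178113728} = \sqrt{173} - \frac{75121227}{178113728} = - \frac{75121227}{178113728} + \sqrt{173}$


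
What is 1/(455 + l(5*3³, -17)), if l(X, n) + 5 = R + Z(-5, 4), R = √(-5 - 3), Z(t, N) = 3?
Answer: 453/205217 - 2*I*√2/205217 ≈ 0.0022074 - 1.3783e-5*I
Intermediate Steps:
R = 2*I*√2 (R = √(-8) = 2*I*√2 ≈ 2.8284*I)
l(X, n) = -2 + 2*I*√2 (l(X, n) = -5 + (2*I*√2 + 3) = -5 + (3 + 2*I*√2) = -2 + 2*I*√2)
1/(455 + l(5*3³, -17)) = 1/(455 + (-2 + 2*I*√2)) = 1/(453 + 2*I*√2)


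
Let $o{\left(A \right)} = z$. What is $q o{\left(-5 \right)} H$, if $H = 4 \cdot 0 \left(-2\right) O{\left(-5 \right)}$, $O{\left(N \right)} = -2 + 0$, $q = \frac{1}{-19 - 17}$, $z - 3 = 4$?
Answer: $0$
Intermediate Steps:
$z = 7$ ($z = 3 + 4 = 7$)
$o{\left(A \right)} = 7$
$q = - \frac{1}{36}$ ($q = \frac{1}{-36} = - \frac{1}{36} \approx -0.027778$)
$O{\left(N \right)} = -2$
$H = 0$ ($H = 4 \cdot 0 \left(-2\right) \left(-2\right) = 4 \cdot 0 \left(-2\right) = 0 \left(-2\right) = 0$)
$q o{\left(-5 \right)} H = \left(- \frac{1}{36}\right) 7 \cdot 0 = \left(- \frac{7}{36}\right) 0 = 0$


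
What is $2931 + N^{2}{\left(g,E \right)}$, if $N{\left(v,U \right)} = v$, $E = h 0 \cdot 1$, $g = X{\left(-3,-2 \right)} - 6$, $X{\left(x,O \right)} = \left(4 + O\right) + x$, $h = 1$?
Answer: $2980$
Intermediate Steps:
$X{\left(x,O \right)} = 4 + O + x$
$g = -7$ ($g = \left(4 - 2 - 3\right) - 6 = -1 - 6 = -7$)
$E = 0$ ($E = 1 \cdot 0 \cdot 1 = 0 \cdot 1 = 0$)
$2931 + N^{2}{\left(g,E \right)} = 2931 + \left(-7\right)^{2} = 2931 + 49 = 2980$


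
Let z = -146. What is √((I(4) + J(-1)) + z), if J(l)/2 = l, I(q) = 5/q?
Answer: I*√587/2 ≈ 12.114*I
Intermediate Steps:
J(l) = 2*l
√((I(4) + J(-1)) + z) = √((5/4 + 2*(-1)) - 146) = √((5*(¼) - 2) - 146) = √((5/4 - 2) - 146) = √(-¾ - 146) = √(-587/4) = I*√587/2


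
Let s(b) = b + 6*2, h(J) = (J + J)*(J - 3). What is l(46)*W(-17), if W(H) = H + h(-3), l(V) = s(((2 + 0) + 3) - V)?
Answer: -551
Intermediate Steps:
h(J) = 2*J*(-3 + J) (h(J) = (2*J)*(-3 + J) = 2*J*(-3 + J))
s(b) = 12 + b (s(b) = b + 12 = 12 + b)
l(V) = 17 - V (l(V) = 12 + (((2 + 0) + 3) - V) = 12 + ((2 + 3) - V) = 12 + (5 - V) = 17 - V)
W(H) = 36 + H (W(H) = H + 2*(-3)*(-3 - 3) = H + 2*(-3)*(-6) = H + 36 = 36 + H)
l(46)*W(-17) = (17 - 1*46)*(36 - 17) = (17 - 46)*19 = -29*19 = -551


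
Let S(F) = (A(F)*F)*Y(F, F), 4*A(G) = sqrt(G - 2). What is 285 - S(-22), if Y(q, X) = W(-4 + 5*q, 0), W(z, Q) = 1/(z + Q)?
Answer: 285 - 11*I*sqrt(6)/114 ≈ 285.0 - 0.23635*I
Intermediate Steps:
W(z, Q) = 1/(Q + z)
Y(q, X) = 1/(-4 + 5*q) (Y(q, X) = 1/(0 + (-4 + 5*q)) = 1/(-4 + 5*q))
A(G) = sqrt(-2 + G)/4 (A(G) = sqrt(G - 2)/4 = sqrt(-2 + G)/4)
S(F) = F*sqrt(-2 + F)/(4*(-4 + 5*F)) (S(F) = ((sqrt(-2 + F)/4)*F)/(-4 + 5*F) = (F*sqrt(-2 + F)/4)/(-4 + 5*F) = F*sqrt(-2 + F)/(4*(-4 + 5*F)))
285 - S(-22) = 285 - (-22)*sqrt(-2 - 22)/(4*(-4 + 5*(-22))) = 285 - (-22)*sqrt(-24)/(4*(-4 - 110)) = 285 - (-22)*2*I*sqrt(6)/(4*(-114)) = 285 - (-22)*(-1)*2*I*sqrt(6)/(4*114) = 285 - 11*I*sqrt(6)/114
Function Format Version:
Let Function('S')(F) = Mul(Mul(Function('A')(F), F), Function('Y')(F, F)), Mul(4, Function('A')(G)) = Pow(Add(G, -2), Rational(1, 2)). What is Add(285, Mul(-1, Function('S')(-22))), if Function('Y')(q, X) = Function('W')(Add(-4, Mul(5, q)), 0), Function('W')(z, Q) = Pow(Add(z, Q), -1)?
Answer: Add(285, Mul(Rational(-11, 114), I, Pow(6, Rational(1, 2)))) ≈ Add(285.00, Mul(-0.23635, I))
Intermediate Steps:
Function('W')(z, Q) = Pow(Add(Q, z), -1)
Function('Y')(q, X) = Pow(Add(-4, Mul(5, q)), -1) (Function('Y')(q, X) = Pow(Add(0, Add(-4, Mul(5, q))), -1) = Pow(Add(-4, Mul(5, q)), -1))
Function('A')(G) = Mul(Rational(1, 4), Pow(Add(-2, G), Rational(1, 2))) (Function('A')(G) = Mul(Rational(1, 4), Pow(Add(G, -2), Rational(1, 2))) = Mul(Rational(1, 4), Pow(Add(-2, G), Rational(1, 2))))
Function('S')(F) = Mul(Rational(1, 4), F, Pow(Add(-4, Mul(5, F)), -1), Pow(Add(-2, F), Rational(1, 2))) (Function('S')(F) = Mul(Mul(Mul(Rational(1, 4), Pow(Add(-2, F), Rational(1, 2))), F), Pow(Add(-4, Mul(5, F)), -1)) = Mul(Mul(Rational(1, 4), F, Pow(Add(-2, F), Rational(1, 2))), Pow(Add(-4, Mul(5, F)), -1)) = Mul(Rational(1, 4), F, Pow(Add(-4, Mul(5, F)), -1), Pow(Add(-2, F), Rational(1, 2))))
Add(285, Mul(-1, Function('S')(-22))) = Add(285, Mul(-1, Mul(Rational(1, 4), -22, Pow(Add(-4, Mul(5, -22)), -1), Pow(Add(-2, -22), Rational(1, 2))))) = Add(285, Mul(-1, Mul(Rational(1, 4), -22, Pow(Add(-4, -110), -1), Pow(-24, Rational(1, 2))))) = Add(285, Mul(-1, Mul(Rational(1, 4), -22, Pow(-114, -1), Mul(2, I, Pow(6, Rational(1, 2)))))) = Add(285, Mul(-1, Mul(Rational(1, 4), -22, Rational(-1, 114), Mul(2, I, Pow(6, Rational(1, 2)))))) = Add(285, Mul(-1, Mul(Rational(11, 114), I, Pow(6, Rational(1, 2))))) = Add(285, Mul(Rational(-11, 114), I, Pow(6, Rational(1, 2))))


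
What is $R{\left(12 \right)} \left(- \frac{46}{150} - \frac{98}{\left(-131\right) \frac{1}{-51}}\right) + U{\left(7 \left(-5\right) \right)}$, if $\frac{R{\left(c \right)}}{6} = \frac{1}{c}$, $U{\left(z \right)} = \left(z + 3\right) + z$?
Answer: $- \frac{1694413}{19650} \approx -86.23$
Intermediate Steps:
$U{\left(z \right)} = 3 + 2 z$ ($U{\left(z \right)} = \left(3 + z\right) + z = 3 + 2 z$)
$R{\left(c \right)} = \frac{6}{c}$
$R{\left(12 \right)} \left(- \frac{46}{150} - \frac{98}{\left(-131\right) \frac{1}{-51}}\right) + U{\left(7 \left(-5\right) \right)} = \frac{6}{12} \left(- \frac{46}{150} - \frac{98}{\left(-131\right) \frac{1}{-51}}\right) + \left(3 + 2 \cdot 7 \left(-5\right)\right) = 6 \cdot \frac{1}{12} \left(\left(-46\right) \frac{1}{150} - \frac{98}{\left(-131\right) \left(- \frac{1}{51}\right)}\right) + \left(3 + 2 \left(-35\right)\right) = \frac{- \frac{23}{75} - \frac{98}{\frac{131}{51}}}{2} + \left(3 - 70\right) = \frac{- \frac{23}{75} - \frac{4998}{131}}{2} - 67 = \frac{1}{2} \left(- \frac{377863}{9825}\right) - 67 = - \frac{377863}{19650} - 67 = - \frac{1694413}{19650}$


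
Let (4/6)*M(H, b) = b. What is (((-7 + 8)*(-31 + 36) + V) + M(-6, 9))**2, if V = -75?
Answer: 12769/4 ≈ 3192.3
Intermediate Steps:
M(H, b) = 3*b/2
(((-7 + 8)*(-31 + 36) + V) + M(-6, 9))**2 = (((-7 + 8)*(-31 + 36) - 75) + (3/2)*9)**2 = ((1*5 - 75) + 27/2)**2 = ((5 - 75) + 27/2)**2 = (-70 + 27/2)**2 = (-113/2)**2 = 12769/4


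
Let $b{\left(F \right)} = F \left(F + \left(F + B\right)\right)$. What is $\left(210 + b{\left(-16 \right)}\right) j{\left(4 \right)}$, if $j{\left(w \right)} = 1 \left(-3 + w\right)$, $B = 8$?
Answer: $594$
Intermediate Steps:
$j{\left(w \right)} = -3 + w$
$b{\left(F \right)} = F \left(8 + 2 F\right)$ ($b{\left(F \right)} = F \left(F + \left(F + 8\right)\right) = F \left(F + \left(8 + F\right)\right) = F \left(8 + 2 F\right)$)
$\left(210 + b{\left(-16 \right)}\right) j{\left(4 \right)} = \left(210 + 2 \left(-16\right) \left(4 - 16\right)\right) \left(-3 + 4\right) = \left(210 + 2 \left(-16\right) \left(-12\right)\right) 1 = \left(210 + 384\right) 1 = 594 \cdot 1 = 594$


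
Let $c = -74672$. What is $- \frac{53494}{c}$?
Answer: $\frac{26747}{37336} \approx 0.71639$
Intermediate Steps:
$- \frac{53494}{c} = - \frac{53494}{-74672} = \left(-53494\right) \left(- \frac{1}{74672}\right) = \frac{26747}{37336}$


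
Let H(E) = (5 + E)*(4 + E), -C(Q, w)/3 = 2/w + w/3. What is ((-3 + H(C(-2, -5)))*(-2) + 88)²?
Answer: 11303044/625 ≈ 18085.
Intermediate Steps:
C(Q, w) = -w - 6/w (C(Q, w) = -3*(2/w + w/3) = -w - 6/w)
H(E) = (4 + E)*(5 + E)
((-3 + H(C(-2, -5)))*(-2) + 88)² = ((-3 + (20 + (-1*(-5) - 6/(-5))² + 9*(-1*(-5) - 6/(-5))))*(-2) + 88)² = ((-3 + (20 + (5 - 6*(-⅕))² + 9*(5 - 6*(-⅕))))*(-2) + 88)² = ((-3 + (20 + (5 + 6/5)² + 9*(5 + 6/5)))*(-2) + 88)² = ((-3 + (20 + (31/5)² + 9*(31/5)))*(-2) + 88)² = ((-3 + (20 + 961/25 + 279/5))*(-2) + 88)² = ((-3 + 2856/25)*(-2) + 88)² = ((2781/25)*(-2) + 88)² = (-5562/25 + 88)² = (-3362/25)² = 11303044/625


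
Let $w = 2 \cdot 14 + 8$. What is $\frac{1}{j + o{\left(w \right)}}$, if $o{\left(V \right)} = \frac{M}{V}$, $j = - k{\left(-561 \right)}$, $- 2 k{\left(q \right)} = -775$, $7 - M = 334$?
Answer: $- \frac{12}{4759} \approx -0.0025215$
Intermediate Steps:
$M = -327$ ($M = 7 - 334 = -327$)
$k{\left(q \right)} = \frac{775}{2}$ ($k{\left(q \right)} = \left(- \frac{1}{2}\right) \left(-775\right) = \frac{775}{2}$)
$w = 36$ ($w = 28 + 8 = 36$)
$j = - \frac{775}{2}$ ($j = \left(-1\right) \frac{775}{2} = - \frac{775}{2} \approx -387.5$)
$o{\left(V \right)} = - \frac{327}{V}$
$\frac{1}{j + o{\left(w \right)}} = \frac{1}{- \frac{775}{2} - \frac{327}{36}} = \frac{1}{- \frac{775}{2} - \frac{109}{12}} = \frac{1}{- \frac{4759}{12}} = - \frac{12}{4759}$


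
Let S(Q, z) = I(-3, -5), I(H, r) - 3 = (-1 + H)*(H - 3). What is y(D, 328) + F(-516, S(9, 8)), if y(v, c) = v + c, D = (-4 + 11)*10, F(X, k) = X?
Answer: -118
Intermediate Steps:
I(H, r) = 3 + (-1 + H)*(-3 + H) (I(H, r) = 3 + (-1 + H)*(H - 3) = 3 + (-1 + H)*(-3 + H))
S(Q, z) = 27 (S(Q, z) = 6 + (-3)² - 4*(-3) = 6 + 9 + 12 = 27)
D = 70 (D = 7*10 = 70)
y(v, c) = c + v
y(D, 328) + F(-516, S(9, 8)) = (328 + 70) - 516 = 398 - 516 = -118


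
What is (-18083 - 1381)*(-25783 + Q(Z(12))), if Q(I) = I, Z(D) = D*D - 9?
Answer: 499212672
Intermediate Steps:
Z(D) = -9 + D**2 (Z(D) = D**2 - 9 = -9 + D**2)
(-18083 - 1381)*(-25783 + Q(Z(12))) = (-18083 - 1381)*(-25783 + (-9 + 12**2)) = -19464*(-25783 + (-9 + 144)) = -19464*(-25783 + 135) = -19464*(-25648) = 499212672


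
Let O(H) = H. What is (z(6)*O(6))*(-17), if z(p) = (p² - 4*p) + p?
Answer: -1836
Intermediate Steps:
z(p) = p² - 3*p
(z(6)*O(6))*(-17) = ((6*(-3 + 6))*6)*(-17) = ((6*3)*6)*(-17) = (18*6)*(-17) = 108*(-17) = -1836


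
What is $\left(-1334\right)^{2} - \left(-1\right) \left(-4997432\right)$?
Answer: $-3217876$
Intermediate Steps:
$\left(-1334\right)^{2} - \left(-1\right) \left(-4997432\right) = 1779556 - 4997432 = -3217876$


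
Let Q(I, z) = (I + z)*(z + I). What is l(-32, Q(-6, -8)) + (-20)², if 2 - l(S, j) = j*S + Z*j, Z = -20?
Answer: 10594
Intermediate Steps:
Q(I, z) = (I + z)² (Q(I, z) = (I + z)*(I + z) = (I + z)²)
l(S, j) = 2 + 20*j - S*j (l(S, j) = 2 - (j*S - 20*j) = 2 - (S*j - 20*j) = 2 - (-20*j + S*j) = 2 + (20*j - S*j) = 2 + 20*j - S*j)
l(-32, Q(-6, -8)) + (-20)² = (2 + 20*(-6 - 8)² - 1*(-32)*(-6 - 8)²) + (-20)² = (2 + 20*(-14)² - 1*(-32)*(-14)²) + 400 = (2 + 20*196 - 1*(-32)*196) + 400 = (2 + 3920 + 6272) + 400 = 10194 + 400 = 10594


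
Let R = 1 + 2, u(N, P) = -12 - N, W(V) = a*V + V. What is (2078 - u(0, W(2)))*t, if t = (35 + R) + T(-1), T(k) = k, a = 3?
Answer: 77330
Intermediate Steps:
W(V) = 4*V (W(V) = 3*V + V = 4*V)
R = 3
t = 37 (t = (35 + 3) - 1 = 38 - 1 = 37)
(2078 - u(0, W(2)))*t = (2078 - (-12 - 1*0))*37 = (2078 - (-12 + 0))*37 = (2078 - 1*(-12))*37 = (2078 + 12)*37 = 2090*37 = 77330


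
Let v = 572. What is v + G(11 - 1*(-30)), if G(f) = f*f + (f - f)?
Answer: 2253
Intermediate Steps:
G(f) = f**2 (G(f) = f**2 + 0 = f**2)
v + G(11 - 1*(-30)) = 572 + (11 - 1*(-30))**2 = 572 + (11 + 30)**2 = 572 + 41**2 = 572 + 1681 = 2253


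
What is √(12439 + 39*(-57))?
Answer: 2*√2554 ≈ 101.07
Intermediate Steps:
√(12439 + 39*(-57)) = √(12439 - 2223) = √10216 = 2*√2554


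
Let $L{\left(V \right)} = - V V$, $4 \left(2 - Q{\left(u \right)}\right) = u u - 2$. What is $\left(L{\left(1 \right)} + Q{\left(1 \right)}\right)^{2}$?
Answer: $\frac{25}{16} \approx 1.5625$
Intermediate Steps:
$Q{\left(u \right)} = \frac{5}{2} - \frac{u^{2}}{4}$ ($Q{\left(u \right)} = 2 - \frac{u u - 2}{4} = 2 - \frac{u^{2} - 2}{4} = 2 - \frac{-2 + u^{2}}{4} = 2 - \left(- \frac{1}{2} + \frac{u^{2}}{4}\right) = \frac{5}{2} - \frac{u^{2}}{4}$)
$L{\left(V \right)} = - V^{2}$
$\left(L{\left(1 \right)} + Q{\left(1 \right)}\right)^{2} = \left(- 1^{2} + \left(\frac{5}{2} - \frac{1^{2}}{4}\right)\right)^{2} = \left(\left(-1\right) 1 + \left(\frac{5}{2} - \frac{1}{4}\right)\right)^{2} = \left(-1 + \left(\frac{5}{2} - \frac{1}{4}\right)\right)^{2} = \left(-1 + \frac{9}{4}\right)^{2} = \left(\frac{5}{4}\right)^{2} = \frac{25}{16}$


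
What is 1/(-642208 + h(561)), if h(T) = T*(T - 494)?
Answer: -1/604621 ≈ -1.6539e-6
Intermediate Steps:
h(T) = T*(-494 + T)
1/(-642208 + h(561)) = 1/(-642208 + 561*(-494 + 561)) = 1/(-642208 + 561*67) = 1/(-642208 + 37587) = 1/(-604621) = -1/604621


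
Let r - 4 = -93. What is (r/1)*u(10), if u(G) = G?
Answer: -890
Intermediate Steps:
r = -89 (r = 4 - 93 = -89)
(r/1)*u(10) = -89/1*10 = -89*1*10 = -89*10 = -890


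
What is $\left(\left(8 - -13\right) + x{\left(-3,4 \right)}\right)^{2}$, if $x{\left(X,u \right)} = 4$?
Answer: $625$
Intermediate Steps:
$\left(\left(8 - -13\right) + x{\left(-3,4 \right)}\right)^{2} = \left(\left(8 - -13\right) + 4\right)^{2} = \left(\left(8 + 13\right) + 4\right)^{2} = \left(21 + 4\right)^{2} = 25^{2} = 625$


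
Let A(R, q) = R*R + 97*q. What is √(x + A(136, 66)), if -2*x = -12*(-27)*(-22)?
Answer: √28462 ≈ 168.71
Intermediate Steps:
A(R, q) = R² + 97*q
x = 3564 (x = -(-12*(-27))*(-22)/2 = -162*(-22) = -½*(-7128) = 3564)
√(x + A(136, 66)) = √(3564 + (136² + 97*66)) = √(3564 + (18496 + 6402)) = √(3564 + 24898) = √28462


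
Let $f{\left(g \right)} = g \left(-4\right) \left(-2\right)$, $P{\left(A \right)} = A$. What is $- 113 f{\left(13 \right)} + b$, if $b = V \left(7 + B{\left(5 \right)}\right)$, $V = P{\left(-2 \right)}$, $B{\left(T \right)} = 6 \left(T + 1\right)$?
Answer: $-11838$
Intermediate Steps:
$B{\left(T \right)} = 6 + 6 T$ ($B{\left(T \right)} = 6 \left(1 + T\right) = 6 + 6 T$)
$f{\left(g \right)} = 8 g$ ($f{\left(g \right)} = - 4 g \left(-2\right) = 8 g$)
$V = -2$
$b = -86$ ($b = - 2 \left(7 + \left(6 + 6 \cdot 5\right)\right) = - 2 \left(7 + \left(6 + 30\right)\right) = - 2 \left(7 + 36\right) = \left(-2\right) 43 = -86$)
$- 113 f{\left(13 \right)} + b = - 113 \cdot 8 \cdot 13 - 86 = \left(-113\right) 104 - 86 = -11752 - 86 = -11838$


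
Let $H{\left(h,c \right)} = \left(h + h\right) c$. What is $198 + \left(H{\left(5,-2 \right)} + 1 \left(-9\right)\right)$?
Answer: $169$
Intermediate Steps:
$H{\left(h,c \right)} = 2 c h$ ($H{\left(h,c \right)} = 2 h c = 2 c h$)
$198 + \left(H{\left(5,-2 \right)} + 1 \left(-9\right)\right) = 198 + \left(2 \left(-2\right) 5 + 1 \left(-9\right)\right) = 198 - 29 = 169$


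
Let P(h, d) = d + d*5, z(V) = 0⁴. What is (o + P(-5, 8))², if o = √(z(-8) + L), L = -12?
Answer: 2292 + 192*I*√3 ≈ 2292.0 + 332.55*I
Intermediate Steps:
z(V) = 0
P(h, d) = 6*d (P(h, d) = d + 5*d = 6*d)
o = 2*I*√3 (o = √(0 - 12) = √(-12) = 2*I*√3 ≈ 3.4641*I)
(o + P(-5, 8))² = (2*I*√3 + 6*8)² = (2*I*√3 + 48)² = (48 + 2*I*√3)²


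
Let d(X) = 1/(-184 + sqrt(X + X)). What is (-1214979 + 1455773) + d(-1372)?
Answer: 1101632527/4575 - 7*I*sqrt(14)/18300 ≈ 2.4079e+5 - 0.0014312*I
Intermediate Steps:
d(X) = 1/(-184 + sqrt(2)*sqrt(X)) (d(X) = 1/(-184 + sqrt(2*X)) = 1/(-184 + sqrt(2)*sqrt(X)))
(-1214979 + 1455773) + d(-1372) = (-1214979 + 1455773) + 1/(-184 + sqrt(2)*sqrt(-1372)) = 240794 + 1/(-184 + sqrt(2)*(14*I*sqrt(7))) = 240794 + 1/(-184 + 14*I*sqrt(14))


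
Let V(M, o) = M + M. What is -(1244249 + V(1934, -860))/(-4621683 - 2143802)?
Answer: 1248117/6765485 ≈ 0.18448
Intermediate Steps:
V(M, o) = 2*M
-(1244249 + V(1934, -860))/(-4621683 - 2143802) = -(1244249 + 2*1934)/(-4621683 - 2143802) = -(1244249 + 3868)/(-6765485) = -1248117*(-1)/6765485 = -1*(-1248117/6765485) = 1248117/6765485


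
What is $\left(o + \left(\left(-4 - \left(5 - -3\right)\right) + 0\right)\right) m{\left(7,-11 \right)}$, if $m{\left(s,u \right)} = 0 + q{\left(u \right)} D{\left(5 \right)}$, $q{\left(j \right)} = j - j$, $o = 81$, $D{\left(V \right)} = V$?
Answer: $0$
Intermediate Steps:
$q{\left(j \right)} = 0$
$m{\left(s,u \right)} = 0$ ($m{\left(s,u \right)} = 0 + 0 \cdot 5 = 0 + 0 = 0$)
$\left(o + \left(\left(-4 - \left(5 - -3\right)\right) + 0\right)\right) m{\left(7,-11 \right)} = \left(81 + \left(\left(-4 - \left(5 - -3\right)\right) + 0\right)\right) 0 = \left(81 + \left(\left(-4 - \left(5 + 3\right)\right) + 0\right)\right) 0 = \left(81 + \left(\left(-4 - 8\right) + 0\right)\right) 0 = \left(81 + \left(-12 + 0\right)\right) 0 = \left(81 - 12\right) 0 = 69 \cdot 0 = 0$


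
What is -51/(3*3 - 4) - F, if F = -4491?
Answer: 22404/5 ≈ 4480.8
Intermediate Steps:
-51/(3*3 - 4) - F = -51/(3*3 - 4) - 1*(-4491) = -51/(9 - 4) + 4491 = -51/5 + 4491 = 22404/5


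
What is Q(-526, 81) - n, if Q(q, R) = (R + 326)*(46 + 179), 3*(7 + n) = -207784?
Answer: 482530/3 ≈ 1.6084e+5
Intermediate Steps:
n = -207805/3 (n = -7 + (⅓)*(-207784) = -7 - 207784/3 = -207805/3 ≈ -69268.)
Q(q, R) = 73350 + 225*R (Q(q, R) = (326 + R)*225 = 73350 + 225*R)
Q(-526, 81) - n = (73350 + 225*81) - 1*(-207805/3) = (73350 + 18225) + 207805/3 = 91575 + 207805/3 = 482530/3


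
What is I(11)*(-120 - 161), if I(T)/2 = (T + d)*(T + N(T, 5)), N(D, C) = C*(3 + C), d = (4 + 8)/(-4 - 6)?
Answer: -1404438/5 ≈ -2.8089e+5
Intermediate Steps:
d = -6/5 (d = 12/(-10) = 12*(-1/10) = -6/5 ≈ -1.2000)
I(T) = 2*(40 + T)*(-6/5 + T) (I(T) = 2*((T - 6/5)*(T + 5*(3 + 5))) = 2*((-6/5 + T)*(T + 5*8)) = 2*((-6/5 + T)*(T + 40)) = 2*((-6/5 + T)*(40 + T)) = 2*((40 + T)*(-6/5 + T)) = 2*(40 + T)*(-6/5 + T))
I(11)*(-120 - 161) = (-96 + 2*11**2 + (388/5)*11)*(-120 - 161) = (-96 + 2*121 + 4268/5)*(-281) = (-96 + 242 + 4268/5)*(-281) = (4998/5)*(-281) = -1404438/5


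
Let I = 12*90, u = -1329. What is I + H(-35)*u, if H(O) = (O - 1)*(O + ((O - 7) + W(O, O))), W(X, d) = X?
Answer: -5357448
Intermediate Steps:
I = 1080
H(O) = (-1 + O)*(-7 + 3*O) (H(O) = (O - 1)*(O + ((O - 7) + O)) = (-1 + O)*(O + ((-7 + O) + O)) = (-1 + O)*(O + (-7 + 2*O)) = (-1 + O)*(-7 + 3*O))
I + H(-35)*u = 1080 + (7 - 10*(-35) + 3*(-35)**2)*(-1329) = 1080 + (7 + 350 + 3*1225)*(-1329) = 1080 + (7 + 350 + 3675)*(-1329) = 1080 + 4032*(-1329) = 1080 - 5358528 = -5357448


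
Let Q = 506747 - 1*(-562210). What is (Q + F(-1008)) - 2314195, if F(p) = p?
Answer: -1246246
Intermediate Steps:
Q = 1068957 (Q = 506747 + 562210 = 1068957)
(Q + F(-1008)) - 2314195 = (1068957 - 1008) - 2314195 = 1067949 - 2314195 = -1246246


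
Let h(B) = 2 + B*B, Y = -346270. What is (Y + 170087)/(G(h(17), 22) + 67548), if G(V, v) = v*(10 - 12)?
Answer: -176183/67504 ≈ -2.6100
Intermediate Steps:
h(B) = 2 + B²
G(V, v) = -2*v (G(V, v) = v*(-2) = -2*v)
(Y + 170087)/(G(h(17), 22) + 67548) = (-346270 + 170087)/(-2*22 + 67548) = -176183/(-44 + 67548) = -176183/67504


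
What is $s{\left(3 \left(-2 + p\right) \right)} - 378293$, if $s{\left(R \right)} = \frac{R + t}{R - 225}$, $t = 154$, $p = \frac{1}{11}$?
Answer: $- \frac{960109265}{2538} \approx -3.7829 \cdot 10^{5}$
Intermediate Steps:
$p = \frac{1}{11} \approx 0.090909$
$s{\left(R \right)} = \frac{154 + R}{-225 + R}$ ($s{\left(R \right)} = \frac{R + 154}{R - 225} = \frac{154 + R}{-225 + R}$)
$s{\left(3 \left(-2 + p\right) \right)} - 378293 = \frac{154 + 3 \left(-2 + \frac{1}{11}\right)}{-225 + 3 \left(-2 + \frac{1}{11}\right)} - 378293 = \frac{154 + 3 \left(- \frac{21}{11}\right)}{-225 + 3 \left(- \frac{21}{11}\right)} - 378293 = \frac{154 - \frac{63}{11}}{-225 - \frac{63}{11}} - 378293 = \frac{1}{- \frac{2538}{11}} \cdot \frac{1631}{11} - 378293 = \left(- \frac{11}{2538}\right) \frac{1631}{11} - 378293 = - \frac{1631}{2538} - 378293 = - \frac{960109265}{2538}$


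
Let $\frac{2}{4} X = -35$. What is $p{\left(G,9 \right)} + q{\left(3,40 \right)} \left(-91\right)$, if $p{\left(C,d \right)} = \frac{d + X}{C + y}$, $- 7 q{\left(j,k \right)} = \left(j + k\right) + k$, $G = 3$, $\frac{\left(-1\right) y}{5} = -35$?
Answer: $\frac{192001}{178} \approx 1078.7$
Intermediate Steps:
$y = 175$ ($y = \left(-5\right) \left(-35\right) = 175$)
$X = -70$ ($X = 2 \left(-35\right) = -70$)
$q{\left(j,k \right)} = - \frac{2 k}{7} - \frac{j}{7}$ ($q{\left(j,k \right)} = - \frac{\left(j + k\right) + k}{7} = - \frac{j + 2 k}{7} = - \frac{2 k}{7} - \frac{j}{7}$)
$p{\left(C,d \right)} = \frac{-70 + d}{175 + C}$ ($p{\left(C,d \right)} = \frac{d - 70}{C + 175} = \frac{-70 + d}{175 + C}$)
$p{\left(G,9 \right)} + q{\left(3,40 \right)} \left(-91\right) = \frac{-70 + 9}{175 + 3} + \left(\left(- \frac{2}{7}\right) 40 - \frac{3}{7}\right) \left(-91\right) = \frac{1}{178} \left(-61\right) + \left(- \frac{80}{7} - \frac{3}{7}\right) \left(-91\right) = \frac{1}{178} \left(-61\right) - -1079 = - \frac{61}{178} + 1079 = \frac{192001}{178}$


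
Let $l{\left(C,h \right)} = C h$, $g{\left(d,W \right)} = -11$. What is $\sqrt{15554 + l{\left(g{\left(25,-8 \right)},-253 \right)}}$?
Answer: $\sqrt{18337} \approx 135.41$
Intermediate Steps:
$\sqrt{15554 + l{\left(g{\left(25,-8 \right)},-253 \right)}} = \sqrt{15554 - -2783} = \sqrt{15554 + 2783} = \sqrt{18337}$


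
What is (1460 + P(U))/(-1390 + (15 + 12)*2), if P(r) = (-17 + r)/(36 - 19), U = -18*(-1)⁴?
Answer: -24785/22712 ≈ -1.0913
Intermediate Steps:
U = -18 (U = -18*1 = -18)
P(r) = -1 + r/17 (P(r) = (-17 + r)/17 = (-17 + r)*(1/17) = -1 + r/17)
(1460 + P(U))/(-1390 + (15 + 12)*2) = (1460 + (-1 + (1/17)*(-18)))/(-1390 + (15 + 12)*2) = (1460 + (-1 - 18/17))/(-1390 + 27*2) = (1460 - 35/17)/(-1390 + 54) = (24785/17)/(-1336) = (24785/17)*(-1/1336) = -24785/22712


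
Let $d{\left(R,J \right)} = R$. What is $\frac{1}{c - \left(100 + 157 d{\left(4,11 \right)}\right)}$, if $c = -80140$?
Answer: $- \frac{1}{80868} \approx -1.2366 \cdot 10^{-5}$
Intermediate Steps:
$\frac{1}{c - \left(100 + 157 d{\left(4,11 \right)}\right)} = \frac{1}{-80140 - 728} = \frac{1}{-80868} = - \frac{1}{80868}$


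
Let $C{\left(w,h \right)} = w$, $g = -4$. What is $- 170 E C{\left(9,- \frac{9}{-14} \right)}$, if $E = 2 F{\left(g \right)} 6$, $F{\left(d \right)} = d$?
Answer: $73440$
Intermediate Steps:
$E = -48$ ($E = 2 \left(-4\right) 6 = \left(-8\right) 6 = -48$)
$- 170 E C{\left(9,- \frac{9}{-14} \right)} = \left(-170\right) \left(-48\right) 9 = 8160 \cdot 9 = 73440$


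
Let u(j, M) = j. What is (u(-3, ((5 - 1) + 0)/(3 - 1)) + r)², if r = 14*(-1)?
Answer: 289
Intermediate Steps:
r = -14
(u(-3, ((5 - 1) + 0)/(3 - 1)) + r)² = (-3 - 14)² = (-17)² = 289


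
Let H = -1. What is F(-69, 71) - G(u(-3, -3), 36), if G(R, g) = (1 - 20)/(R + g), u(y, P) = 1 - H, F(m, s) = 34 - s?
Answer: -73/2 ≈ -36.500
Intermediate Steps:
u(y, P) = 2 (u(y, P) = 1 - 1*(-1) = 1 + 1 = 2)
G(R, g) = -19/(R + g)
F(-69, 71) - G(u(-3, -3), 36) = (34 - 1*71) - (-19)/(2 + 36) = (34 - 71) - (-19)/38 = -37 - (-19)/38 = -37 - 1*(-1/2) = -37 + 1/2 = -73/2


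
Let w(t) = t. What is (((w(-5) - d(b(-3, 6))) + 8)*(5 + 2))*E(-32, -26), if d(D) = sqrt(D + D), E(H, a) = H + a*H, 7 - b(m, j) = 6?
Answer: 16800 - 5600*sqrt(2) ≈ 8880.4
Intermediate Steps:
b(m, j) = 1 (b(m, j) = 7 - 1*6 = 7 - 6 = 1)
E(H, a) = H + H*a
d(D) = sqrt(2)*sqrt(D) (d(D) = sqrt(2*D) = sqrt(2)*sqrt(D))
(((w(-5) - d(b(-3, 6))) + 8)*(5 + 2))*E(-32, -26) = (((-5 - sqrt(2)*sqrt(1)) + 8)*(5 + 2))*(-32*(1 - 26)) = (((-5 - sqrt(2)) + 8)*7)*(-32*(-25)) = (((-5 - sqrt(2)) + 8)*7)*800 = ((3 - sqrt(2))*7)*800 = (21 - 7*sqrt(2))*800 = 16800 - 5600*sqrt(2)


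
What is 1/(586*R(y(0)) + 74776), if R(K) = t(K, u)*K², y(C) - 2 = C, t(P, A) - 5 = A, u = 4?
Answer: 1/95872 ≈ 1.0431e-5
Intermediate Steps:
t(P, A) = 5 + A
y(C) = 2 + C
R(K) = 9*K² (R(K) = (5 + 4)*K² = 9*K²)
1/(586*R(y(0)) + 74776) = 1/(586*(9*(2 + 0)²) + 74776) = 1/(586*(9*2²) + 74776) = 1/(586*(9*4) + 74776) = 1/(586*36 + 74776) = 1/(21096 + 74776) = 1/95872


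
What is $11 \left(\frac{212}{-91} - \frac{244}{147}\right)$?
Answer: $- \frac{83864}{1911} \approx -43.885$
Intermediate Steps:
$11 \left(\frac{212}{-91} - \frac{244}{147}\right) = 11 \left(212 \left(- \frac{1}{91}\right) - \frac{244}{147}\right) = 11 \left(- \frac{212}{91} - \frac{244}{147}\right) = 11 \left(- \frac{7624}{1911}\right) = - \frac{83864}{1911}$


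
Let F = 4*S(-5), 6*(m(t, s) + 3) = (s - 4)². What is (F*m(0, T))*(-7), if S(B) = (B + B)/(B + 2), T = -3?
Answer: -4340/9 ≈ -482.22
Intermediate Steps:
m(t, s) = -3 + (-4 + s)²/6 (m(t, s) = -3 + (s - 4)²/6 = -3 + (-4 + s)²/6)
S(B) = 2*B/(2 + B) (S(B) = (2*B)/(2 + B) = 2*B/(2 + B))
F = 40/3 (F = 4*(2*(-5)/(2 - 5)) = 4*(2*(-5)/(-3)) = 4*(2*(-5)*(-⅓)) = 4*(10/3) = 40/3 ≈ 13.333)
(F*m(0, T))*(-7) = (40*(-3 + (-4 - 3)²/6)/3)*(-7) = (40*(-3 + (⅙)*(-7)²)/3)*(-7) = (40*(-3 + (⅙)*49)/3)*(-7) = (40*(-3 + 49/6)/3)*(-7) = ((40/3)*(31/6))*(-7) = (620/9)*(-7) = -4340/9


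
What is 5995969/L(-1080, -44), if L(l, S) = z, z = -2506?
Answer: -856567/358 ≈ -2392.6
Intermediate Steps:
L(l, S) = -2506
5995969/L(-1080, -44) = 5995969/(-2506) = 5995969*(-1/2506) = -856567/358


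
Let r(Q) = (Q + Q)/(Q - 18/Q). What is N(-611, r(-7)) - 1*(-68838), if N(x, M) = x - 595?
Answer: 67632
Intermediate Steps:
r(Q) = 2*Q/(Q - 18/Q) (r(Q) = (2*Q)/(Q - 18/Q) = 2*Q/(Q - 18/Q))
N(x, M) = -595 + x
N(-611, r(-7)) - 1*(-68838) = (-595 - 611) - 1*(-68838) = -1206 + 68838 = 67632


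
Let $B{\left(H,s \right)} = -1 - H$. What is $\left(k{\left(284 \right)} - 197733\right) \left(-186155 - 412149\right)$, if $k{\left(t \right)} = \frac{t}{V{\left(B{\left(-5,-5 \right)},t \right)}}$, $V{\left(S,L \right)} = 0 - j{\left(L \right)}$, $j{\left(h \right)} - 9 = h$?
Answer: $\frac{34663372254112}{293} \approx 1.1831 \cdot 10^{11}$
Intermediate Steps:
$j{\left(h \right)} = 9 + h$
$V{\left(S,L \right)} = -9 - L$ ($V{\left(S,L \right)} = 0 - \left(9 + L\right) = -9 - L$)
$k{\left(t \right)} = \frac{t}{-9 - t}$
$\left(k{\left(284 \right)} - 197733\right) \left(-186155 - 412149\right) = \left(\left(-1\right) 284 \frac{1}{9 + 284} - 197733\right) \left(-186155 - 412149\right) = \left(\left(-1\right) 284 \cdot \frac{1}{293} - 197733\right) \left(-598304\right) = \left(- \frac{284}{293} - 197733\right) \left(-598304\right) = \left(- \frac{57936053}{293}\right) \left(-598304\right) = \frac{34663372254112}{293}$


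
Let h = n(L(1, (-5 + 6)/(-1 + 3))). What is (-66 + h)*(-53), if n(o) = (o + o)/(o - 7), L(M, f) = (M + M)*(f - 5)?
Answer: 27507/8 ≈ 3438.4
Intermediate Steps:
L(M, f) = 2*M*(-5 + f) (L(M, f) = (2*M)*(-5 + f) = 2*M*(-5 + f))
n(o) = 2*o/(-7 + o) (n(o) = (2*o)/(-7 + o) = 2*o/(-7 + o))
h = 9/8 (h = 2*(2*1*(-5 + (-5 + 6)/(-1 + 3)))/(-7 + 2*1*(-5 + (-5 + 6)/(-1 + 3))) = 2*(2*1*(-5 + 1/2))/(-7 + 2*1*(-5 + 1/2)) = 2*(2*1*(-9/2))/(-7 + 2*1*(-9/2)) = 2*(-9)/(-7 - 9) = 2*(-9)/(-16) = 2*(-9)*(-1/16) = 9/8 ≈ 1.1250)
(-66 + h)*(-53) = (-66 + 9/8)*(-53) = -519/8*(-53) = 27507/8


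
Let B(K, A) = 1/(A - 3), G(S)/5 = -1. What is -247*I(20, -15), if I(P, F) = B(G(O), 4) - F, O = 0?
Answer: -3952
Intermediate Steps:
G(S) = -5 (G(S) = 5*(-1) = -5)
B(K, A) = 1/(-3 + A)
I(P, F) = 1 - F (I(P, F) = 1/(-3 + 4) - F = 1/1 - F = 1 - F)
-247*I(20, -15) = -247*(1 - 1*(-15)) = -247*(1 + 15) = -247*16 = -3952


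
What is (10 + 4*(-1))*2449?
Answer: 14694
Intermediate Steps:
(10 + 4*(-1))*2449 = (10 - 4)*2449 = 6*2449 = 14694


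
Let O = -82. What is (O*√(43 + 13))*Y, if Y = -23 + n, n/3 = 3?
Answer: 2296*√14 ≈ 8590.8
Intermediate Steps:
n = 9 (n = 3*3 = 9)
Y = -14 (Y = -23 + 9 = -14)
(O*√(43 + 13))*Y = -82*√(43 + 13)*(-14) = -164*√14*(-14) = 2296*√14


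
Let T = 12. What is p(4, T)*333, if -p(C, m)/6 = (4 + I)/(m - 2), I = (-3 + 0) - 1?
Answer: 0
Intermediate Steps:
I = -4 (I = -3 - 1 = -4)
p(C, m) = 0 (p(C, m) = -6*(4 - 4)/(m - 2) = -0/(-2 + m) = -6*0 = 0)
p(4, T)*333 = 0*333 = 0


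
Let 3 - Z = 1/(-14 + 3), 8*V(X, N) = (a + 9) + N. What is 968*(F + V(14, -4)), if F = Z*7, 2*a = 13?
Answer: 44671/2 ≈ 22336.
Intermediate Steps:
a = 13/2 (a = (1/2)*13 = 13/2 ≈ 6.5000)
V(X, N) = 31/16 + N/8 (V(X, N) = ((13/2 + 9) + N)/8 = (31/2 + N)/8 = 31/16 + N/8)
Z = 34/11 (Z = 3 - 1/(-14 + 3) = 3 - 1/(-11) = 3 - 1*(-1/11) = 3 + 1/11 = 34/11 ≈ 3.0909)
F = 238/11 (F = (34/11)*7 = 238/11 ≈ 21.636)
968*(F + V(14, -4)) = 968*(238/11 + (31/16 + (1/8)*(-4))) = 968*(238/11 + (31/16 - 1/2)) = 968*(238/11 + 23/16) = 968*(4061/176) = 44671/2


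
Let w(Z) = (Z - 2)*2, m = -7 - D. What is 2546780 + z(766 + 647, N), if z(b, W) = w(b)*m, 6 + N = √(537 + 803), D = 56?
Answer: 2368994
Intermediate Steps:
N = -6 + 2*√335 (N = -6 + √(537 + 803) = -6 + √1340 = -6 + 2*√335 ≈ 30.606)
m = -63 (m = -7 - 1*56 = -7 - 56 = -63)
w(Z) = -4 + 2*Z (w(Z) = (-2 + Z)*2 = -4 + 2*Z)
z(b, W) = 252 - 126*b (z(b, W) = (-4 + 2*b)*(-63) = 252 - 126*b)
2546780 + z(766 + 647, N) = 2546780 + (252 - 126*(766 + 647)) = 2546780 + (252 - 126*1413) = 2546780 + (252 - 178038) = 2546780 - 177786 = 2368994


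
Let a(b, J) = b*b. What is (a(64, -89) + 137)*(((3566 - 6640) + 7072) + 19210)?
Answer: 98239464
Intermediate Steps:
a(b, J) = b**2
(a(64, -89) + 137)*(((3566 - 6640) + 7072) + 19210) = (64**2 + 137)*(((3566 - 6640) + 7072) + 19210) = (4096 + 137)*((-3074 + 7072) + 19210) = 4233*(3998 + 19210) = 4233*23208 = 98239464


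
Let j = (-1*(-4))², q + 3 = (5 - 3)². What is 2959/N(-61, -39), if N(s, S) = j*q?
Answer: 2959/16 ≈ 184.94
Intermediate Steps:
q = 1 (q = -3 + (5 - 3)² = -3 + 2² = -3 + 4 = 1)
j = 16 (j = 4² = 16)
N(s, S) = 16 (N(s, S) = 16*1 = 16)
2959/N(-61, -39) = 2959/16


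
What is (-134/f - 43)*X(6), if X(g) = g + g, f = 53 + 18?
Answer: -38244/71 ≈ -538.65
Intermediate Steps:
f = 71
X(g) = 2*g
(-134/f - 43)*X(6) = (-134/71 - 43)*(2*6) = (-134*1/71 - 43)*12 = (-134/71 - 43)*12 = -3187/71*12 = -38244/71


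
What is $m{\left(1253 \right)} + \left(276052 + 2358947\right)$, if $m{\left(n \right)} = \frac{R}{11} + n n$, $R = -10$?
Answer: $\frac{46255078}{11} \approx 4.205 \cdot 10^{6}$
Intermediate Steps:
$m{\left(n \right)} = - \frac{10}{11} + n^{2}$ ($m{\left(n \right)} = - \frac{10}{11} + n n = \left(-10\right) \frac{1}{11} + n^{2} = - \frac{10}{11} + n^{2}$)
$m{\left(1253 \right)} + \left(276052 + 2358947\right) = \left(- \frac{10}{11} + 1253^{2}\right) + \left(276052 + 2358947\right) = \left(- \frac{10}{11} + 1570009\right) + 2634999 = \frac{17270089}{11} + 2634999 = \frac{46255078}{11}$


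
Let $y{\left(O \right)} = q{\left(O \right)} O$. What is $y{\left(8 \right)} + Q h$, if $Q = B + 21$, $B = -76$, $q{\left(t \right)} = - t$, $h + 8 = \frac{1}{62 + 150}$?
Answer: $\frac{79657}{212} \approx 375.74$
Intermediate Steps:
$h = - \frac{1695}{212}$ ($h = -8 + \frac{1}{62 + 150} = -8 + \frac{1}{212} = - \frac{1695}{212} \approx -7.9953$)
$y{\left(O \right)} = - O^{2}$ ($y{\left(O \right)} = - O O = - O^{2}$)
$Q = -55$ ($Q = -76 + 21 = -55$)
$y{\left(8 \right)} + Q h = - 8^{2} - - \frac{93225}{212} = \left(-1\right) 64 + \frac{93225}{212} = -64 + \frac{93225}{212} = \frac{79657}{212}$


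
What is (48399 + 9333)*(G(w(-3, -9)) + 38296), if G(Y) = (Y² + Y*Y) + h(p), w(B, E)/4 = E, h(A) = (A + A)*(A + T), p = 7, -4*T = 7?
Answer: 2364789318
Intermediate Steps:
T = -7/4 (T = -¼*7 = -7/4 ≈ -1.7500)
h(A) = 2*A*(-7/4 + A) (h(A) = (A + A)*(A - 7/4) = (2*A)*(-7/4 + A) = 2*A*(-7/4 + A))
w(B, E) = 4*E
G(Y) = 147/2 + 2*Y² (G(Y) = (Y² + Y*Y) + (½)*7*(-7 + 4*7) = (Y² + Y²) + (½)*7*(-7 + 28) = 2*Y² + (½)*7*21 = 2*Y² + 147/2 = 147/2 + 2*Y²)
(48399 + 9333)*(G(w(-3, -9)) + 38296) = (48399 + 9333)*((147/2 + 2*(4*(-9))²) + 38296) = 57732*((147/2 + 2*(-36)²) + 38296) = 57732*((147/2 + 2*1296) + 38296) = 57732*((147/2 + 2592) + 38296) = 57732*(5331/2 + 38296) = 57732*(81923/2) = 2364789318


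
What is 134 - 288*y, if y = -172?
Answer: 49670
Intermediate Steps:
134 - 288*y = 134 - 288*(-172) = 134 + 49536 = 49670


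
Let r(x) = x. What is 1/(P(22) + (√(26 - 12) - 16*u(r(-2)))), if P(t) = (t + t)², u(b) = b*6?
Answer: 152/323455 - √14/4528370 ≈ 0.00046910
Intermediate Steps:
u(b) = 6*b
P(t) = 4*t² (P(t) = (2*t)² = 4*t²)
1/(P(22) + (√(26 - 12) - 16*u(r(-2)))) = 1/(4*22² + (√(26 - 12) - 96*(-2))) = 1/(4*484 + (√14 - 16*(-12))) = 1/(1936 + (√14 + 192)) = 1/(1936 + (192 + √14)) = 1/(2128 + √14)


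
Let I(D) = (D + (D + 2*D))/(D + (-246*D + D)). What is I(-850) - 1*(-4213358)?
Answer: 257014837/61 ≈ 4.2134e+6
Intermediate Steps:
I(D) = -1/61 (I(D) = (D + 3*D)/(D - 245*D) = (4*D)/((-244*D)) = (4*D)*(-1/(244*D)) = -1/61)
I(-850) - 1*(-4213358) = -1/61 - 1*(-4213358) = -1/61 + 4213358 = 257014837/61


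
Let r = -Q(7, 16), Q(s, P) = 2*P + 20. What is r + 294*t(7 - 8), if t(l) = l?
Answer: -346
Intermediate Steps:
Q(s, P) = 20 + 2*P
r = -52 (r = -(20 + 2*16) = -(20 + 32) = -1*52 = -52)
r + 294*t(7 - 8) = -52 + 294*(7 - 8) = -52 + 294*(-1) = -52 - 294 = -346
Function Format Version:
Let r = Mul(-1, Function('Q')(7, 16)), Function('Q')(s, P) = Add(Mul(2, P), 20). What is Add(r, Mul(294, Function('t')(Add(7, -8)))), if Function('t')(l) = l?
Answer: -346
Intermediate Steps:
Function('Q')(s, P) = Add(20, Mul(2, P))
r = -52 (r = Mul(-1, Add(20, Mul(2, 16))) = Mul(-1, Add(20, 32)) = Mul(-1, 52) = -52)
Add(r, Mul(294, Function('t')(Add(7, -8)))) = Add(-52, Mul(294, Add(7, -8))) = Add(-52, Mul(294, -1)) = Add(-52, -294) = -346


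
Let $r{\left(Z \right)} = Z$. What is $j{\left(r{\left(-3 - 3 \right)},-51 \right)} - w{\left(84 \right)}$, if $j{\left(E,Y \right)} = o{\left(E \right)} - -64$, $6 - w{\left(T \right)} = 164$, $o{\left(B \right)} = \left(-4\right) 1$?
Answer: $218$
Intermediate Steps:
$o{\left(B \right)} = -4$
$w{\left(T \right)} = -158$ ($w{\left(T \right)} = 6 - 164 = -158$)
$j{\left(E,Y \right)} = 60$ ($j{\left(E,Y \right)} = -4 - -64 = -4 + 64 = 60$)
$j{\left(r{\left(-3 - 3 \right)},-51 \right)} - w{\left(84 \right)} = 60 - -158 = 60 + 158 = 218$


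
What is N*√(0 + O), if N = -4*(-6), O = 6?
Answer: 24*√6 ≈ 58.788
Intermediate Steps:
N = 24
N*√(0 + O) = 24*√(0 + 6) = 24*√6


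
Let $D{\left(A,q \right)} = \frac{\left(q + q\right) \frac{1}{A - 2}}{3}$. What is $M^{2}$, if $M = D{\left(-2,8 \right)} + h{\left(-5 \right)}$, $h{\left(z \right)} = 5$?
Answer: $\frac{121}{9} \approx 13.444$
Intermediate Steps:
$D{\left(A,q \right)} = \frac{2 q}{3 \left(-2 + A\right)}$ ($D{\left(A,q \right)} = \frac{2 q}{-2 + A} \frac{1}{3} = \frac{2 q}{3 \left(-2 + A\right)}$)
$M = \frac{11}{3}$ ($M = \frac{2}{3} \cdot 8 \frac{1}{-2 - 2} + 5 = \frac{2}{3} \cdot 8 \frac{1}{-4} + 5 = \frac{2}{3} \cdot 8 \left(- \frac{1}{4}\right) + 5 = - \frac{4}{3} + 5 = \frac{11}{3} \approx 3.6667$)
$M^{2} = \left(\frac{11}{3}\right)^{2} = \frac{121}{9}$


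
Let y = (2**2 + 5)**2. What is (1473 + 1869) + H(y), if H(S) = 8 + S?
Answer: 3431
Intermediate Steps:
y = 81 (y = (4 + 5)**2 = 9**2 = 81)
(1473 + 1869) + H(y) = (1473 + 1869) + (8 + 81) = 3342 + 89 = 3431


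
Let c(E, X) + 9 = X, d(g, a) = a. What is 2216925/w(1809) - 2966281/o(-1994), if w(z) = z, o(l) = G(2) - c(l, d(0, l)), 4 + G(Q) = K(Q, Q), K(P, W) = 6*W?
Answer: -100862906/404211 ≈ -249.53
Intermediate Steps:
c(E, X) = -9 + X
G(Q) = -4 + 6*Q
o(l) = 17 - l (o(l) = (-4 + 6*2) - (-9 + l) = (-4 + 12) + (9 - l) = 8 + (9 - l) = 17 - l)
2216925/w(1809) - 2966281/o(-1994) = 2216925/1809 - 2966281/(17 - 1*(-1994)) = 2216925*(1/1809) - 2966281/(17 + 1994) = 246325/201 - 2966281/2011 = -100862906/404211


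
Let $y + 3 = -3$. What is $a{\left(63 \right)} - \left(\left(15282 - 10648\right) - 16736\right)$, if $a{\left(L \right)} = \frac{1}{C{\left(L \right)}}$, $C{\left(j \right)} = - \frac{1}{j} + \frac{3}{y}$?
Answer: $\frac{786504}{65} \approx 12100.0$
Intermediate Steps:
$y = -6$ ($y = -3 - 3 = -6$)
$C{\left(j \right)} = - \frac{1}{2} - \frac{1}{j}$ ($C{\left(j \right)} = - \frac{1}{j} + \frac{3}{-6} = - \frac{1}{j} + 3 \left(- \frac{1}{6}\right) = - \frac{1}{j} - \frac{1}{2} = - \frac{1}{2} - \frac{1}{j}$)
$a{\left(L \right)} = \frac{2 L}{-2 - L}$ ($a{\left(L \right)} = \frac{1}{\frac{1}{2} \frac{1}{L} \left(-2 - L\right)} = \frac{2 L}{-2 - L}$)
$a{\left(63 \right)} - \left(\left(15282 - 10648\right) - 16736\right) = 2 \cdot 63 \frac{1}{-2 - 63} - \left(\left(15282 - 10648\right) - 16736\right) = 2 \cdot 63 \frac{1}{-2 - 63} - \left(4634 - 16736\right) = 2 \cdot 63 \frac{1}{-65} - -12102 = 2 \cdot 63 \left(- \frac{1}{65}\right) + 12102 = - \frac{126}{65} + 12102 = \frac{786504}{65}$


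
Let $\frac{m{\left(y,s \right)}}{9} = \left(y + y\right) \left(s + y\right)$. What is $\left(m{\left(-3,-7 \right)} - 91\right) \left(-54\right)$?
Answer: $-24246$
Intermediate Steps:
$m{\left(y,s \right)} = 18 y \left(s + y\right)$ ($m{\left(y,s \right)} = 9 \left(y + y\right) \left(s + y\right) = 9 \cdot 2 y \left(s + y\right) = 18 y \left(s + y\right)$)
$\left(m{\left(-3,-7 \right)} - 91\right) \left(-54\right) = \left(18 \left(-3\right) \left(-7 - 3\right) - 91\right) \left(-54\right) = \left(18 \left(-3\right) \left(-10\right) - 91\right) \left(-54\right) = \left(540 - 91\right) \left(-54\right) = 449 \left(-54\right) = -24246$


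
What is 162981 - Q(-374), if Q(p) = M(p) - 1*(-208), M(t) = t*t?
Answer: 22897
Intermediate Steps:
M(t) = t²
Q(p) = 208 + p² (Q(p) = p² - 1*(-208) = p² + 208 = 208 + p²)
162981 - Q(-374) = 162981 - (208 + (-374)²) = 162981 - (208 + 139876) = 162981 - 1*140084 = 162981 - 140084 = 22897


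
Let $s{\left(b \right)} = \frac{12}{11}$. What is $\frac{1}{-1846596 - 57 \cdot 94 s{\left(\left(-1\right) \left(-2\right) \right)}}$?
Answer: $- \frac{11}{20376852} \approx -5.3983 \cdot 10^{-7}$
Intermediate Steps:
$s{\left(b \right)} = \frac{12}{11}$ ($s{\left(b \right)} = 12 \cdot \frac{1}{11} = \frac{12}{11}$)
$\frac{1}{-1846596 - 57 \cdot 94 s{\left(\left(-1\right) \left(-2\right) \right)}} = \frac{1}{-1846596 - 57 \cdot 94 \cdot \frac{12}{11}} = \frac{1}{-1846596 - 5358 \cdot \frac{12}{11}} = \frac{1}{-1846596 - \frac{64296}{11}} = \frac{1}{- \frac{20376852}{11}} = - \frac{11}{20376852}$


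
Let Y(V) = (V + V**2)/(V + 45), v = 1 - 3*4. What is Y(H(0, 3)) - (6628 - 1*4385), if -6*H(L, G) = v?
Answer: -3781511/1686 ≈ -2242.9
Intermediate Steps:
v = -11 (v = 1 - 12 = -11)
H(L, G) = 11/6 (H(L, G) = -1/6*(-11) = 11/6)
Y(V) = (V + V**2)/(45 + V)
Y(H(0, 3)) - (6628 - 1*4385) = 11*(1 + 11/6)/(6*(45 + 11/6)) - (6628 - 1*4385) = (11/6)*(17/6)/(281/6) - (6628 - 4385) = (11/6)*(6/281)*(17/6) - 1*2243 = 187/1686 - 2243 = -3781511/1686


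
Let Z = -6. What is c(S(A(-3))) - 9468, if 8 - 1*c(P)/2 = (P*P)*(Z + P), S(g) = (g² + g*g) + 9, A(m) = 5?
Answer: -378438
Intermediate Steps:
S(g) = 9 + 2*g² (S(g) = (g² + g²) + 9 = 2*g² + 9 = 9 + 2*g²)
c(P) = 16 - 2*P²*(-6 + P) (c(P) = 16 - 2*P*P*(-6 + P) = 16 - 2*P²*(-6 + P))
c(S(A(-3))) - 9468 = (16 - 2*(9 + 2*5²)³ + 12*(9 + 2*5²)²) - 9468 = (16 - 2*(9 + 2*25)³ + 12*(9 + 2*25)²) - 9468 = (16 - 2*(9 + 50)³ + 12*(9 + 50)²) - 9468 = (16 - 2*59³ + 12*59²) - 9468 = (16 - 2*205379 + 12*3481) - 9468 = (16 - 410758 + 41772) - 9468 = -368970 - 9468 = -378438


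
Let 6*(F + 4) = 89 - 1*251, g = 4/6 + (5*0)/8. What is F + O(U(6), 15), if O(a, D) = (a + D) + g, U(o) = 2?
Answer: -40/3 ≈ -13.333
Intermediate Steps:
g = ⅔ (g = 4*(⅙) + 0*(⅛) = ⅔ + 0 = ⅔ ≈ 0.66667)
O(a, D) = ⅔ + D + a (O(a, D) = (a + D) + ⅔ = (D + a) + ⅔ = ⅔ + D + a)
F = -31 (F = -4 + (89 - 1*251)/6 = -4 + (89 - 251)/6 = -4 + (⅙)*(-162) = -4 - 27 = -31)
F + O(U(6), 15) = -31 + (⅔ + 15 + 2) = -31 + 53/3 = -40/3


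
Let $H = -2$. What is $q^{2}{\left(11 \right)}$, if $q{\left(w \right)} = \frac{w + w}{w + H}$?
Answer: $\frac{484}{81} \approx 5.9753$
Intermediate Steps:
$q{\left(w \right)} = \frac{2 w}{-2 + w}$ ($q{\left(w \right)} = \frac{w + w}{w - 2} = \frac{2 w}{-2 + w}$)
$q^{2}{\left(11 \right)} = \left(2 \cdot 11 \frac{1}{-2 + 11}\right)^{2} = \left(2 \cdot 11 \cdot \frac{1}{9}\right)^{2} = \left(\frac{22}{9}\right)^{2} = \frac{484}{81}$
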